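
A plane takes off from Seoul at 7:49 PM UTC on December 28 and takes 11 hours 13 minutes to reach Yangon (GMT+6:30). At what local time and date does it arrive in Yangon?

1:32 PM on December 29

Departure is given in UTC: 7:49 PM on Dec 28.
Add 11 hours and 13 minutes → 7:02 AM UTC (Dec 29).
Yangon is UTC+6:30: 7:02 AM + 6:30 = 1:32 PM on Dec 29.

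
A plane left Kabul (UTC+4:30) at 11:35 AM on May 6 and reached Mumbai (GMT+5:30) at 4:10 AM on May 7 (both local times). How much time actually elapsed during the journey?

15 hours 35 minutes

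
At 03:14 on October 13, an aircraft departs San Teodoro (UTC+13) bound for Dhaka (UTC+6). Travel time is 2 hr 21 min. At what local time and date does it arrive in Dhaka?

Dhaka is 7:00 behind San Teodoro.
After 2 hours and 21 minutes it is 05:35 in San Teodoro.
Shift by the zone difference: 05:35 − 7:00 = 22:35 on Oct 12 in Dhaka.

22:35 on October 12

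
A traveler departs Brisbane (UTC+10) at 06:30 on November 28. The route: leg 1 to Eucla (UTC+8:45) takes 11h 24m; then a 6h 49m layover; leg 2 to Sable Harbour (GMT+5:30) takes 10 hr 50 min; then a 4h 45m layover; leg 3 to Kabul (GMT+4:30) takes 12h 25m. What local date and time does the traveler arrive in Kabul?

Convert departure to UTC: 06:30 − 10:00 = 20:30 UTC on Nov 27.
Add 11 hours and 24 minutes leg 1 → 07:54 UTC (Nov 28).
Add 6 hours 49 minutes layover in Eucla → 14:43 UTC.
Add 10 hours and 50 minutes leg 2 → 01:33 UTC (Nov 29).
Add 4 hours 45 minutes layover in Sable Harbour → 06:18 UTC.
Add 12 hours 25 minutes leg 3 → 18:43 UTC.
Kabul is UTC+4:30, so local arrival = 18:43 + 4:30 = 23:13 on Nov 29.

23:13 on November 29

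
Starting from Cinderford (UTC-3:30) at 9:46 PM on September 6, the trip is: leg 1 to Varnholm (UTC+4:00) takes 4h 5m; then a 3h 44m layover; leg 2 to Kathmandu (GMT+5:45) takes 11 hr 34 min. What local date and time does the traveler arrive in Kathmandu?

2:24 AM on Sep 8

Convert departure to UTC: 9:46 PM + 3:30 = 1:16 AM UTC on Sep 7.
Add 4 hours and 5 minutes leg 1 → 5:21 AM UTC.
Add 3 hours 44 minutes layover in Varnholm → 9:05 AM UTC.
Add 11 hours and 34 minutes leg 2 → 8:39 PM UTC.
Kathmandu is UTC+5:45, so local arrival = 8:39 PM + 5:45 = 2:24 AM on Sep 8.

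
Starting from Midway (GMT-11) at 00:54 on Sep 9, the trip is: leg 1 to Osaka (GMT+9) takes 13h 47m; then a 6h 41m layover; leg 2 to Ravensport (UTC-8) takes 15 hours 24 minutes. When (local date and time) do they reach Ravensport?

15:46 on September 10

Convert departure to UTC: 00:54 + 11:00 = 11:54 UTC on Sep 9.
Add 13 hours and 47 minutes leg 1 → 01:41 UTC (Sep 10).
Add 6 hours and 41 minutes layover in Osaka → 08:22 UTC.
Add 15 hours 24 minutes leg 2 → 23:46 UTC.
Ravensport is UTC−8:00, so local arrival = 23:46 − 8:00 = 15:46 on Sep 10.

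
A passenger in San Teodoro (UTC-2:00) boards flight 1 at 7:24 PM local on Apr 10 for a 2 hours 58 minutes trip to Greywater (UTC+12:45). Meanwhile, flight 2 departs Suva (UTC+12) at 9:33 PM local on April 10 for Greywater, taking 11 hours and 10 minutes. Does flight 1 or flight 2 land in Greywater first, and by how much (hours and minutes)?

the second, by 3 hours 39 minutes

Flight 1 in UTC: 7:24 PM + 2:00 = 9:24 PM on Apr 10.
+2 hours and 58 minutes → arrive 12:22 AM UTC on Apr 11.
Flight 2 in UTC: 9:33 PM − 12:00 = 9:33 AM on Apr 10.
+11 hours 10 minutes → arrive 8:43 PM UTC on Apr 10.
Flight 2 lands earlier by 3 hours 39 minutes.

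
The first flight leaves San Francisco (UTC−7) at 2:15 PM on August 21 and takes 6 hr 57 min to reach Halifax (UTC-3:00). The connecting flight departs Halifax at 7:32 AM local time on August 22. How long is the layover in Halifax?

6 hours 20 minutes

Convert departure to UTC: 2:15 PM + 7:00 = 9:15 PM UTC on Aug 21.
Add 6 hours and 57 minutes flight time → 4:12 AM UTC (Aug 22).
Halifax is UTC−3:00, so local arrival = 4:12 AM − 3:00 = 1:12 AM on Aug 22.
Layover = 7:32 AM − 1:12 AM = 6 hours 20 minutes.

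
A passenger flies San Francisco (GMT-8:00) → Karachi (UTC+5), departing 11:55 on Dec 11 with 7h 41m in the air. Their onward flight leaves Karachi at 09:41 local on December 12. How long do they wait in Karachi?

1 hour 5 minutes

Convert departure to UTC: 11:55 + 8:00 = 19:55 UTC on Dec 11.
Add 7 hours and 41 minutes flight time → 03:36 UTC (Dec 12).
Karachi is UTC+5:00, so local arrival = 03:36 + 5:00 = 08:36 on Dec 12.
Layover = 09:41 − 08:36 = 1 hour 5 minutes.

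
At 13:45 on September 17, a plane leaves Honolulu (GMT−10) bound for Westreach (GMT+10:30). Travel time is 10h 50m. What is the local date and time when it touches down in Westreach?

21:05 on September 18

Convert departure to UTC: 13:45 + 10:00 = 23:45 UTC on Sep 17.
Add 10 hours 50 minutes travel time → 10:35 UTC (Sep 18).
Westreach is UTC+10:30, so local arrival = 10:35 + 10:30 = 21:05 on Sep 18.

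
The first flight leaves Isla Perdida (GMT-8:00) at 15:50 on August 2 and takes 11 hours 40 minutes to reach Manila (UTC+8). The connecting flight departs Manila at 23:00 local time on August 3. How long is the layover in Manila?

3 hours 30 minutes

Convert departure to UTC: 15:50 + 8:00 = 23:50 UTC on Aug 2.
Add 11 hours and 40 minutes flight time → 11:30 UTC (Aug 3).
Manila is UTC+8:00, so local arrival = 11:30 + 8:00 = 19:30 on Aug 3.
Layover = 23:00 − 19:30 = 3 hours 30 minutes.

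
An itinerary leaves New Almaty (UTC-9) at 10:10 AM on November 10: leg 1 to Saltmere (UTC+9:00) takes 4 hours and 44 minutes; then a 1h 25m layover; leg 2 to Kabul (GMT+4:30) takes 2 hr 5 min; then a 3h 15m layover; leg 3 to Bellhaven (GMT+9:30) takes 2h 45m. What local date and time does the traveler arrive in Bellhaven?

Convert departure to UTC: 10:10 AM + 9:00 = 7:10 PM UTC on Nov 10.
Add 4 hours 44 minutes leg 1 → 11:54 PM UTC.
Add 1 hour 25 minutes layover in Saltmere → 1:19 AM UTC (Nov 11).
Add 2 hours 5 minutes leg 2 → 3:24 AM UTC.
Add 3 hours and 15 minutes layover in Kabul → 6:39 AM UTC.
Add 2 hours and 45 minutes leg 3 → 9:24 AM UTC.
Bellhaven is UTC+9:30, so local arrival = 9:24 AM + 9:30 = 6:54 PM on Nov 11.

6:54 PM on November 11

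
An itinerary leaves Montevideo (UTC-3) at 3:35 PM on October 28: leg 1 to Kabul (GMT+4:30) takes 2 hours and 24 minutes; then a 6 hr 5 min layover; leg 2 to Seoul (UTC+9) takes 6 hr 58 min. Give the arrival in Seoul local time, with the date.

7:02 PM on October 29

Convert departure to UTC: 3:35 PM + 3:00 = 6:35 PM UTC on Oct 28.
Add 2 hours 24 minutes leg 1 → 8:59 PM UTC.
Add 6 hours and 5 minutes layover in Kabul → 3:04 AM UTC (Oct 29).
Add 6 hours 58 minutes leg 2 → 10:02 AM UTC.
Seoul is UTC+9:00, so local arrival = 10:02 AM + 9:00 = 7:02 PM on Oct 29.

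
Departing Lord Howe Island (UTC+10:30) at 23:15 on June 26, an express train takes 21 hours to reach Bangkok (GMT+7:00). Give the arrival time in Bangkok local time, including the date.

16:45 on June 27

Convert departure to UTC: 23:15 − 10:30 = 12:45 UTC on Jun 26.
Add 21 hours travel time → 09:45 UTC (Jun 27).
Bangkok is UTC+7:00, so local arrival = 09:45 + 7:00 = 16:45 on Jun 27.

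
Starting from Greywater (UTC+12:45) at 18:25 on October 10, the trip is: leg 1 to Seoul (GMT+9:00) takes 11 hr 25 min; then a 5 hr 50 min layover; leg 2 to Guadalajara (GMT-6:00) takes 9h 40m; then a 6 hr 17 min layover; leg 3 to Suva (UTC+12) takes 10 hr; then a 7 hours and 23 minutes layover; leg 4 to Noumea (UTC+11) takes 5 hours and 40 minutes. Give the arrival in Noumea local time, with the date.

00:55 on Oct 13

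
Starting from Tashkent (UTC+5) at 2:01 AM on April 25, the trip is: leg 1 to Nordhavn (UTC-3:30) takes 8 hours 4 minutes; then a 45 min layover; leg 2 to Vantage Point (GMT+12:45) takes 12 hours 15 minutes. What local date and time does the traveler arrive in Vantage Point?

Convert departure to UTC: 2:01 AM − 5:00 = 9:01 PM UTC on Apr 24.
Add 8 hours and 4 minutes leg 1 → 5:05 AM UTC (Apr 25).
Add 45 minutes layover in Nordhavn → 5:50 AM UTC.
Add 12 hours 15 minutes leg 2 → 6:05 PM UTC.
Vantage Point is UTC+12:45, so local arrival = 6:05 PM + 12:45 = 6:50 AM on Apr 26.

6:50 AM on April 26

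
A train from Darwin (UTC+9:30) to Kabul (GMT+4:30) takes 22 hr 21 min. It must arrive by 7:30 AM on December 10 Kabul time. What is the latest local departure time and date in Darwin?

Target arrival in UTC: 7:30 AM − 4:30 = 3:00 AM on Dec 10.
Subtract 22 hours and 21 minutes → departure 4:39 AM UTC on Dec 9.
Darwin is UTC+9:30: 4:39 AM + 9:30 = 2:09 PM on Dec 9.

2:09 PM on Dec 9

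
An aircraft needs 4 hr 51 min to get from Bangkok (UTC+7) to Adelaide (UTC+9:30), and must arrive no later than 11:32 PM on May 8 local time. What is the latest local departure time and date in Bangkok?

Target arrival in UTC: 11:32 PM − 9:30 = 2:02 PM on May 8.
Subtract 4 hours 51 minutes → departure 9:11 AM UTC on May 8.
Bangkok is UTC+7:00: 9:11 AM + 7:00 = 4:11 PM on May 8.

4:11 PM on May 8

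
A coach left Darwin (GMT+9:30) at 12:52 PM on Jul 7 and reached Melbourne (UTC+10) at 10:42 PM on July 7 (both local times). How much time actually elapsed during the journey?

Departure in UTC: 12:52 PM − 9:30 = 3:22 AM on Jul 7.
Arrival in UTC: 10:42 PM − 10:00 = 12:42 PM on Jul 7.
Elapsed = 12:42 PM − 3:22 AM = 9 hours 20 minutes.

9 hours 20 minutes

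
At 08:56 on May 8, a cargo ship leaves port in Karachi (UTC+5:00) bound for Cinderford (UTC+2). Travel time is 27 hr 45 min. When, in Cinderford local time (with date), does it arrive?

09:41 on May 9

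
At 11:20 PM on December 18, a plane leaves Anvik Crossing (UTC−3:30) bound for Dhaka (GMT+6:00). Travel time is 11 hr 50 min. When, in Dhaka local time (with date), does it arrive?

8:40 PM on December 19

Convert departure to UTC: 11:20 PM + 3:30 = 2:50 AM UTC on Dec 19.
Add 11 hours 50 minutes travel time → 2:40 PM UTC.
Dhaka is UTC+6:00, so local arrival = 2:40 PM + 6:00 = 8:40 PM on Dec 19.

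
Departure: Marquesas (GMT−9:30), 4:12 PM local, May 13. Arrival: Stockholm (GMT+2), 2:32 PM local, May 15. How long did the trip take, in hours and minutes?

34 hours 50 minutes

Departure in UTC: 4:12 PM + 9:30 = 1:42 AM on May 14.
Arrival in UTC: 2:32 PM − 2:00 = 12:32 PM on May 15.
Elapsed = 12:32 PM − 1:42 AM (+1 day) = 34 hours 50 minutes.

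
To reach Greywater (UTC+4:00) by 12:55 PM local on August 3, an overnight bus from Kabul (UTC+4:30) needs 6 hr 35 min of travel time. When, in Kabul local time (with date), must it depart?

6:50 AM on Aug 3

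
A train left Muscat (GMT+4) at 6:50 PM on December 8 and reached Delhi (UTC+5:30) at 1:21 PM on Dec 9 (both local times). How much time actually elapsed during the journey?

17 hours 1 minute

Departure in UTC: 6:50 PM − 4:00 = 2:50 PM on Dec 8.
Arrival in UTC: 1:21 PM − 5:30 = 7:51 AM on Dec 9.
Elapsed = 7:51 AM − 2:50 PM (+1 day) = 17 hours 1 minute.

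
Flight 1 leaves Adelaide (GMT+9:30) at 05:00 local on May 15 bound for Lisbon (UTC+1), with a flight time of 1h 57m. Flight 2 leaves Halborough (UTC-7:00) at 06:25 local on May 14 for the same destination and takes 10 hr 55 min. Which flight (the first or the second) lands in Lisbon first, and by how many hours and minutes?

Flight 1 in UTC: 05:00 − 9:30 = 19:30 on May 14.
+1 hour and 57 minutes → arrive 21:27 UTC on May 14.
Flight 2 in UTC: 06:25 + 7:00 = 13:25 on May 14.
+10 hours 55 minutes → arrive 00:20 UTC on May 15.
Flight 1 lands earlier by 2 hours 53 minutes.

the first, by 2 hours 53 minutes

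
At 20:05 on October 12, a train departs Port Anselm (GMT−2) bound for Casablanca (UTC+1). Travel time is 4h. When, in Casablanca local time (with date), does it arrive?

Convert departure to UTC: 20:05 + 2:00 = 22:05 UTC on Oct 12.
Add 4 hours travel time → 02:05 UTC (Oct 13).
Casablanca is UTC+1:00, so local arrival = 02:05 + 1:00 = 03:05 on Oct 13.

03:05 on October 13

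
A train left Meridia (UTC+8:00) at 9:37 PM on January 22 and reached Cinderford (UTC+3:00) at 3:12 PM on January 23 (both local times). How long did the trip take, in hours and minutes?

22 hours 35 minutes

Departure in UTC: 9:37 PM − 8:00 = 1:37 PM on Jan 22.
Arrival in UTC: 3:12 PM − 3:00 = 12:12 PM on Jan 23.
Elapsed = 12:12 PM − 1:37 PM (+1 day) = 22 hours 35 minutes.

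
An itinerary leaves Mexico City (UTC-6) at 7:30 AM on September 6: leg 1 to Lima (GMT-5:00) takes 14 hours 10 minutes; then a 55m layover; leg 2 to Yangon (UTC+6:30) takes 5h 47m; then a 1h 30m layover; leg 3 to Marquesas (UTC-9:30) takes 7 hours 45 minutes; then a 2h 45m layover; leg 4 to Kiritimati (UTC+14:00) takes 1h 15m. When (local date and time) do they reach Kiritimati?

Convert departure to UTC: 7:30 AM + 6:00 = 1:30 PM UTC on Sep 6.
Add 14 hours and 10 minutes leg 1 → 3:40 AM UTC (Sep 7).
Add 55 minutes layover in Lima → 4:35 AM UTC.
Add 5 hours and 47 minutes leg 2 → 10:22 AM UTC.
Add 1 hour and 30 minutes layover in Yangon → 11:52 AM UTC.
Add 7 hours 45 minutes leg 3 → 7:37 PM UTC.
Add 2 hours 45 minutes layover in Marquesas → 10:22 PM UTC.
Add 1 hour and 15 minutes leg 4 → 11:37 PM UTC.
Kiritimati is UTC+14:00, so local arrival = 11:37 PM + 14:00 = 1:37 PM on Sep 8.

1:37 PM on Sep 8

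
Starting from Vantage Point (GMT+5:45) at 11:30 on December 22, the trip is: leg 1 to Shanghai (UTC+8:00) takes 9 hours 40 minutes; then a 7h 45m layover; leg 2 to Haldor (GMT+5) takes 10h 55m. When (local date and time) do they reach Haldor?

15:05 on Dec 23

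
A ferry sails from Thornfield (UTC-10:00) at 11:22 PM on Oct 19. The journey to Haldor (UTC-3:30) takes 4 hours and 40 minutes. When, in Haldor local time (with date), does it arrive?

Convert departure to UTC: 11:22 PM + 10:00 = 9:22 AM UTC on Oct 20.
Add 4 hours 40 minutes travel time → 2:02 PM UTC.
Haldor is UTC−3:30, so local arrival = 2:02 PM − 3:30 = 10:32 AM on Oct 20.

10:32 AM on October 20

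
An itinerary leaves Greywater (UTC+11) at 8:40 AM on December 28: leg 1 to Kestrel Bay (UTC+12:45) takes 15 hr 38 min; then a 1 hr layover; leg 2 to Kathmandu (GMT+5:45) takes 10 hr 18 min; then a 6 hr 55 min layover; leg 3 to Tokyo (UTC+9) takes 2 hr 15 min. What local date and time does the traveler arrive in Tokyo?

Convert departure to UTC: 8:40 AM − 11:00 = 9:40 PM UTC on Dec 27.
Add 15 hours and 38 minutes leg 1 → 1:18 PM UTC (Dec 28).
Add 1 hour layover in Kestrel Bay → 2:18 PM UTC.
Add 10 hours 18 minutes leg 2 → 12:36 AM UTC (Dec 29).
Add 6 hours and 55 minutes layover in Kathmandu → 7:31 AM UTC.
Add 2 hours and 15 minutes leg 3 → 9:46 AM UTC.
Tokyo is UTC+9:00, so local arrival = 9:46 AM + 9:00 = 6:46 PM on Dec 29.

6:46 PM on Dec 29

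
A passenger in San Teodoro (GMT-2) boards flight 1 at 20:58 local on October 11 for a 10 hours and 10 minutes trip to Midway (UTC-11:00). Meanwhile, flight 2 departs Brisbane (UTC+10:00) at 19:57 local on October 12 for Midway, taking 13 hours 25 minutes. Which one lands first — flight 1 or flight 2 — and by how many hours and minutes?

the first, by 14 hours 14 minutes

Flight 1 in UTC: 20:58 + 2:00 = 22:58 on Oct 11.
+10 hours and 10 minutes → arrive 09:08 UTC on Oct 12.
Flight 2 in UTC: 19:57 − 10:00 = 09:57 on Oct 12.
+13 hours 25 minutes → arrive 23:22 UTC on Oct 12.
Flight 1 lands earlier by 14 hours 14 minutes.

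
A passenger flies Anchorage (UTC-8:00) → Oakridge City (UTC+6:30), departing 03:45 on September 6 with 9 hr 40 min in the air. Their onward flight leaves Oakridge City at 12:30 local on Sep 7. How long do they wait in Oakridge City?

8 hours 35 minutes

Convert departure to UTC: 03:45 + 8:00 = 11:45 UTC on Sep 6.
Add 9 hours 40 minutes flight time → 21:25 UTC.
Oakridge City is UTC+6:30, so local arrival = 21:25 + 6:30 = 03:55 on Sep 7.
Layover = 12:30 − 03:55 = 8 hours 35 minutes.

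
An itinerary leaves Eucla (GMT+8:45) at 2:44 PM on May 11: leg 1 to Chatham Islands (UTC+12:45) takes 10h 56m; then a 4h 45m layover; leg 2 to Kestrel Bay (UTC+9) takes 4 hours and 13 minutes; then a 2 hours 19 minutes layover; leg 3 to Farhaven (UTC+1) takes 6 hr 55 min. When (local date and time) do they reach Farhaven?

12:07 PM on May 12

Convert departure to UTC: 2:44 PM − 8:45 = 5:59 AM UTC on May 11.
Add 10 hours and 56 minutes leg 1 → 4:55 PM UTC.
Add 4 hours and 45 minutes layover in Chatham Islands → 9:40 PM UTC.
Add 4 hours and 13 minutes leg 2 → 1:53 AM UTC (May 12).
Add 2 hours 19 minutes layover in Kestrel Bay → 4:12 AM UTC.
Add 6 hours 55 minutes leg 3 → 11:07 AM UTC.
Farhaven is UTC+1:00, so local arrival = 11:07 AM + 1:00 = 12:07 PM on May 12.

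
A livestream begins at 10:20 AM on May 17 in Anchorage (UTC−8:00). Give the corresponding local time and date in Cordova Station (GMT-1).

Cordova Station is 7:00 ahead of Anchorage.
Shift by the zone difference: 10:20 AM + 7:00 = 5:20 PM on May 17 in Cordova Station.

5:20 PM on May 17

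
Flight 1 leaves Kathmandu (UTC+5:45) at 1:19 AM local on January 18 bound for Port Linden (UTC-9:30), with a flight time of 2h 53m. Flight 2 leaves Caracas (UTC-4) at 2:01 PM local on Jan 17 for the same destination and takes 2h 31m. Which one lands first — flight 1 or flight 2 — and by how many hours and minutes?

the second, by 1 hour 55 minutes

Flight 1 in UTC: 1:19 AM − 5:45 = 7:34 PM on Jan 17.
+2 hours 53 minutes → arrive 10:27 PM UTC on Jan 17.
Flight 2 in UTC: 2:01 PM + 4:00 = 6:01 PM on Jan 17.
+2 hours 31 minutes → arrive 8:32 PM UTC on Jan 17.
Flight 2 lands earlier by 1 hour 55 minutes.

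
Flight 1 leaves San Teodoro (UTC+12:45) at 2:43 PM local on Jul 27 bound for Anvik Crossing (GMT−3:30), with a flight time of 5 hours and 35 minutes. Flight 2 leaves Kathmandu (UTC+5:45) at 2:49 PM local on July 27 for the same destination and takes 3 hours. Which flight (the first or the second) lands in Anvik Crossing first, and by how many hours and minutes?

Flight 1 in UTC: 2:43 PM − 12:45 = 1:58 AM on Jul 27.
+5 hours and 35 minutes → arrive 7:33 AM UTC on Jul 27.
Flight 2 in UTC: 2:49 PM − 5:45 = 9:04 AM on Jul 27.
+3 hours → arrive 12:04 PM UTC on Jul 27.
Flight 1 lands earlier by 4 hours 31 minutes.

the first, by 4 hours 31 minutes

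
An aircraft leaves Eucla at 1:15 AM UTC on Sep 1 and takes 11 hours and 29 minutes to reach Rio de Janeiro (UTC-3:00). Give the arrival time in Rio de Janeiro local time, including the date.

Departure is given in UTC: 1:15 AM on Sep 1.
Add 11 hours 29 minutes → 12:44 PM UTC.
Rio de Janeiro is UTC−3:00: 12:44 PM − 3:00 = 9:44 AM on Sep 1.

9:44 AM on September 1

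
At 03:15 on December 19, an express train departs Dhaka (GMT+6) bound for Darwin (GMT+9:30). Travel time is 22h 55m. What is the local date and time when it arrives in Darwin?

05:40 on December 20

Convert departure to UTC: 03:15 − 6:00 = 21:15 UTC on Dec 18.
Add 22 hours and 55 minutes travel time → 20:10 UTC (Dec 19).
Darwin is UTC+9:30, so local arrival = 20:10 + 9:30 = 05:40 on Dec 20.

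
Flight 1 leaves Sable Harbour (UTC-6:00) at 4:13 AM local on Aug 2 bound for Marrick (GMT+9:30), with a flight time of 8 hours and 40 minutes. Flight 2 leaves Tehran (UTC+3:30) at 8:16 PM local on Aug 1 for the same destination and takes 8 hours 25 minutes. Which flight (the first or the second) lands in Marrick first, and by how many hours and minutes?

Flight 1 in UTC: 4:13 AM + 6:00 = 10:13 AM on Aug 2.
+8 hours 40 minutes → arrive 6:53 PM UTC on Aug 2.
Flight 2 in UTC: 8:16 PM − 3:30 = 4:46 PM on Aug 1.
+8 hours and 25 minutes → arrive 1:11 AM UTC on Aug 2.
Flight 2 lands earlier by 17 hours 42 minutes.

the second, by 17 hours 42 minutes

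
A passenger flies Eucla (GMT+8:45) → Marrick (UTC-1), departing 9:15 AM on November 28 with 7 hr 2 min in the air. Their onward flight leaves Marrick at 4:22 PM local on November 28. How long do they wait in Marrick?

9 hours 50 minutes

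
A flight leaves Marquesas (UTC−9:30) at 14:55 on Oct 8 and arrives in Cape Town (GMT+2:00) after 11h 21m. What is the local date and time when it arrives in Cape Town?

Convert departure to UTC: 14:55 + 9:30 = 00:25 UTC on Oct 9.
Add 11 hours and 21 minutes travel time → 11:46 UTC.
Cape Town is UTC+2:00, so local arrival = 11:46 + 2:00 = 13:46 on Oct 9.

13:46 on October 9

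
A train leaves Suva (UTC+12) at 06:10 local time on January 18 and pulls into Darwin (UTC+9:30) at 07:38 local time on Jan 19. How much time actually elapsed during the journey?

27 hours 58 minutes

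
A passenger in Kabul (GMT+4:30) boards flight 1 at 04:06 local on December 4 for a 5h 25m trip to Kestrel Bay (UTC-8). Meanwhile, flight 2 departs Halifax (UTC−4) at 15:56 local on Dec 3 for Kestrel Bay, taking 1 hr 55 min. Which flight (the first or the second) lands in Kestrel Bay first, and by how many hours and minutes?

Flight 1 in UTC: 04:06 − 4:30 = 23:36 on Dec 3.
+5 hours and 25 minutes → arrive 05:01 UTC on Dec 4.
Flight 2 in UTC: 15:56 + 4:00 = 19:56 on Dec 3.
+1 hour and 55 minutes → arrive 21:51 UTC on Dec 3.
Flight 2 lands earlier by 7 hours 10 minutes.

the second, by 7 hours 10 minutes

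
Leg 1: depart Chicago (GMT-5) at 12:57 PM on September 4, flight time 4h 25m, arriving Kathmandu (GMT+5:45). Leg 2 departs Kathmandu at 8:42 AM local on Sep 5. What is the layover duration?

4 hours 35 minutes

Convert departure to UTC: 12:57 PM + 5:00 = 5:57 PM UTC on Sep 4.
Add 4 hours 25 minutes flight time → 10:22 PM UTC.
Kathmandu is UTC+5:45, so local arrival = 10:22 PM + 5:45 = 4:07 AM on Sep 5.
Layover = 8:42 AM − 4:07 AM = 4 hours 35 minutes.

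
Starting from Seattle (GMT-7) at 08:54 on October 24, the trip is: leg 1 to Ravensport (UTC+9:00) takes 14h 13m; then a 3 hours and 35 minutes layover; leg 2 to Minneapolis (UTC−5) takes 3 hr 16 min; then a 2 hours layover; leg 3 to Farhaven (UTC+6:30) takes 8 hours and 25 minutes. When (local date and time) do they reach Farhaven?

05:53 on October 26

Convert departure to UTC: 08:54 + 7:00 = 15:54 UTC on Oct 24.
Add 14 hours and 13 minutes leg 1 → 06:07 UTC (Oct 25).
Add 3 hours 35 minutes layover in Ravensport → 09:42 UTC.
Add 3 hours 16 minutes leg 2 → 12:58 UTC.
Add 2 hours layover in Minneapolis → 14:58 UTC.
Add 8 hours and 25 minutes leg 3 → 23:23 UTC.
Farhaven is UTC+6:30, so local arrival = 23:23 + 6:30 = 05:53 on Oct 26.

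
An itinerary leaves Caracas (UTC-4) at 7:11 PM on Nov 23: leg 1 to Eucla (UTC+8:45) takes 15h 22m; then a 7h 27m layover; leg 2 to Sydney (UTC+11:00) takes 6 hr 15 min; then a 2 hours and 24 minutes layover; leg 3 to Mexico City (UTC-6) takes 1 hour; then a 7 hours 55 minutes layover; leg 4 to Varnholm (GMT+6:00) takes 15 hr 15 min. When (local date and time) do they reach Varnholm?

12:49 PM on Nov 26

Convert departure to UTC: 7:11 PM + 4:00 = 11:11 PM UTC on Nov 23.
Add 15 hours and 22 minutes leg 1 → 2:33 PM UTC (Nov 24).
Add 7 hours and 27 minutes layover in Eucla → 10:00 PM UTC.
Add 6 hours 15 minutes leg 2 → 4:15 AM UTC (Nov 25).
Add 2 hours and 24 minutes layover in Sydney → 6:39 AM UTC.
Add 1 hour leg 3 → 7:39 AM UTC.
Add 7 hours and 55 minutes layover in Mexico City → 3:34 PM UTC.
Add 15 hours and 15 minutes leg 4 → 6:49 AM UTC (Nov 26).
Varnholm is UTC+6:00, so local arrival = 6:49 AM + 6:00 = 12:49 PM on Nov 26.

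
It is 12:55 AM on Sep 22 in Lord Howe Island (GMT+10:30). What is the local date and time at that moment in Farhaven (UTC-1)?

In UTC: 12:55 AM − 10:30 = 2:25 PM on Sep 21.
Farhaven is UTC−1:00: 2:25 PM − 1:00 = 1:25 PM on Sep 21.

1:25 PM on September 21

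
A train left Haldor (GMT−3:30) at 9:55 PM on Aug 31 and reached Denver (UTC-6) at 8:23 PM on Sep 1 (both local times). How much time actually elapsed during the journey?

Departure in UTC: 9:55 PM + 3:30 = 1:25 AM on Sep 1.
Arrival in UTC: 8:23 PM + 6:00 = 2:23 AM on Sep 2.
Elapsed = 2:23 AM − 1:25 AM (+1 day) = 24 hours 58 minutes.

24 hours 58 minutes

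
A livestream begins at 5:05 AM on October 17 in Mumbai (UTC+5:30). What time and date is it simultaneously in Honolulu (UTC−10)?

Honolulu is 15:30 behind Mumbai.
Shift by the zone difference: 5:05 AM − 15:30 = 1:35 PM on Oct 16 in Honolulu.

1:35 PM on October 16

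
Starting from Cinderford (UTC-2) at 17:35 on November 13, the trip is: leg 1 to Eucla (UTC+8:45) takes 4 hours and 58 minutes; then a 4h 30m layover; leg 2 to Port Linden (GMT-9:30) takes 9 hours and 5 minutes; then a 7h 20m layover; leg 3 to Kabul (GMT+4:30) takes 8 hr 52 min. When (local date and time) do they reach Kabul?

10:50 on November 15

Convert departure to UTC: 17:35 + 2:00 = 19:35 UTC on Nov 13.
Add 4 hours and 58 minutes leg 1 → 00:33 UTC (Nov 14).
Add 4 hours 30 minutes layover in Eucla → 05:03 UTC.
Add 9 hours and 5 minutes leg 2 → 14:08 UTC.
Add 7 hours and 20 minutes layover in Port Linden → 21:28 UTC.
Add 8 hours and 52 minutes leg 3 → 06:20 UTC (Nov 15).
Kabul is UTC+4:30, so local arrival = 06:20 + 4:30 = 10:50 on Nov 15.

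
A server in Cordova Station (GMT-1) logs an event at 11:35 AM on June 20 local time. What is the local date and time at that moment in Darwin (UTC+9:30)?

10:05 PM on June 20

In UTC: 11:35 AM + 1:00 = 12:35 PM on Jun 20.
Darwin is UTC+9:30: 12:35 PM + 9:30 = 10:05 PM on Jun 20.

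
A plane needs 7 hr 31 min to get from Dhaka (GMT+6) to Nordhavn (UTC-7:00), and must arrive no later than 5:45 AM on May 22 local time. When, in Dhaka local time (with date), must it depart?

11:14 AM on May 22

Target arrival in UTC: 5:45 AM + 7:00 = 12:45 PM on May 22.
Subtract 7 hours 31 minutes → departure 5:14 AM UTC on May 22.
Dhaka is UTC+6:00: 5:14 AM + 6:00 = 11:14 AM on May 22.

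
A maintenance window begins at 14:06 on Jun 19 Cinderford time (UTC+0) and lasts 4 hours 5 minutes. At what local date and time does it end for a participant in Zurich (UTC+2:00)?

20:11 on June 19

Zurich is 2:00 ahead of Cinderford.
After 4 hours 5 minutes it is 18:11 in Cinderford.
Shift by the zone difference: 18:11 + 2:00 = 20:11 on Jun 19 in Zurich.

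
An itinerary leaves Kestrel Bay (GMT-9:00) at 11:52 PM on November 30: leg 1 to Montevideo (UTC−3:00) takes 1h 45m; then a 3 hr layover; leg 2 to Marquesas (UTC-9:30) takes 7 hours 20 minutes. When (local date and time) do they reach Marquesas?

Convert departure to UTC: 11:52 PM + 9:00 = 8:52 AM UTC on Dec 1.
Add 1 hour 45 minutes leg 1 → 10:37 AM UTC.
Add 3 hours layover in Montevideo → 1:37 PM UTC.
Add 7 hours 20 minutes leg 2 → 8:57 PM UTC.
Marquesas is UTC−9:30, so local arrival = 8:57 PM − 9:30 = 11:27 AM on Dec 1.

11:27 AM on Dec 1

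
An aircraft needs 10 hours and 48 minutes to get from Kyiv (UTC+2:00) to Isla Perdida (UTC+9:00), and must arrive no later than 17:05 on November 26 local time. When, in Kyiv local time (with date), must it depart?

23:17 on November 25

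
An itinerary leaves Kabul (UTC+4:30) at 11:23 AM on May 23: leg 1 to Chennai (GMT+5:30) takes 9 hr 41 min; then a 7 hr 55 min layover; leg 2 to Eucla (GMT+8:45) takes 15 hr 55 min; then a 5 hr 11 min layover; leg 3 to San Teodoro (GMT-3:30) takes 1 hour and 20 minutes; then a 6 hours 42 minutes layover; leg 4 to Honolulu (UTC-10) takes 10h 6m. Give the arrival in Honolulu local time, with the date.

5:43 AM on May 25

Convert departure to UTC: 11:23 AM − 4:30 = 6:53 AM UTC on May 23.
Add 9 hours and 41 minutes leg 1 → 4:34 PM UTC.
Add 7 hours and 55 minutes layover in Chennai → 12:29 AM UTC (May 24).
Add 15 hours and 55 minutes leg 2 → 4:24 PM UTC.
Add 5 hours and 11 minutes layover in Eucla → 9:35 PM UTC.
Add 1 hour 20 minutes leg 3 → 10:55 PM UTC.
Add 6 hours 42 minutes layover in San Teodoro → 5:37 AM UTC (May 25).
Add 10 hours and 6 minutes leg 4 → 3:43 PM UTC.
Honolulu is UTC−10:00, so local arrival = 3:43 PM − 10:00 = 5:43 AM on May 25.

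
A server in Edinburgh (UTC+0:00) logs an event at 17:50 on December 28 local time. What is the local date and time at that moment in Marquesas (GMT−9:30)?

Edinburgh is UTC+0 so that is 17:50 UTC.
Marquesas is UTC−9:30: 17:50 − 9:30 = 08:20 on Dec 28.

08:20 on December 28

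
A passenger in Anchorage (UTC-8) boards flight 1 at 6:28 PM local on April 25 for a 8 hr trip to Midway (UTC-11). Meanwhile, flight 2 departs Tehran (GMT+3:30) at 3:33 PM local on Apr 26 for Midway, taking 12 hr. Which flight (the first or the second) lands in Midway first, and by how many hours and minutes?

Flight 1 in UTC: 6:28 PM + 8:00 = 2:28 AM on Apr 26.
+8 hours → arrive 10:28 AM UTC on Apr 26.
Flight 2 in UTC: 3:33 PM − 3:30 = 12:03 PM on Apr 26.
+12 hours → arrive 12:03 AM UTC on Apr 27.
Flight 1 lands earlier by 13 hours 35 minutes.

the first, by 13 hours 35 minutes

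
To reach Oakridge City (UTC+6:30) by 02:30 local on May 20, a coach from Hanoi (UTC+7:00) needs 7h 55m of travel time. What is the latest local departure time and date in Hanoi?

Target arrival in UTC: 02:30 − 6:30 = 20:00 on May 19.
Subtract 7 hours and 55 minutes → departure 12:05 UTC on May 19.
Hanoi is UTC+7:00: 12:05 + 7:00 = 19:05 on May 19.

19:05 on May 19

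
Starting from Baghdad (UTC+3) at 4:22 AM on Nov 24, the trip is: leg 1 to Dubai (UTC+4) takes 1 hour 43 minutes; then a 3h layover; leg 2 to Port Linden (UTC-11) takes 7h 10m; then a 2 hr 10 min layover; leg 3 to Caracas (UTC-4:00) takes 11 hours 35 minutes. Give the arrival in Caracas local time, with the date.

11:00 PM on November 24

Convert departure to UTC: 4:22 AM − 3:00 = 1:22 AM UTC on Nov 24.
Add 1 hour 43 minutes leg 1 → 3:05 AM UTC.
Add 3 hours layover in Dubai → 6:05 AM UTC.
Add 7 hours and 10 minutes leg 2 → 1:15 PM UTC.
Add 2 hours 10 minutes layover in Port Linden → 3:25 PM UTC.
Add 11 hours and 35 minutes leg 3 → 3:00 AM UTC (Nov 25).
Caracas is UTC−4:00, so local arrival = 3:00 AM − 4:00 = 11:00 PM on Nov 24.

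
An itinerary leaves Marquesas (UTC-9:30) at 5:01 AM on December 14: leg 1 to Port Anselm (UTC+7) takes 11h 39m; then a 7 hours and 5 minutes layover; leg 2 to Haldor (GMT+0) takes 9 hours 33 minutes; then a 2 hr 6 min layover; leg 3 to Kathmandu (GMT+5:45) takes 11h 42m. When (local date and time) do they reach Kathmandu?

Convert departure to UTC: 5:01 AM + 9:30 = 2:31 PM UTC on Dec 14.
Add 11 hours and 39 minutes leg 1 → 2:10 AM UTC (Dec 15).
Add 7 hours and 5 minutes layover in Port Anselm → 9:15 AM UTC.
Add 9 hours and 33 minutes leg 2 → 6:48 PM UTC.
Add 2 hours and 6 minutes layover in Haldor → 8:54 PM UTC.
Add 11 hours and 42 minutes leg 3 → 8:36 AM UTC (Dec 16).
Kathmandu is UTC+5:45, so local arrival = 8:36 AM + 5:45 = 2:21 PM on Dec 16.

2:21 PM on December 16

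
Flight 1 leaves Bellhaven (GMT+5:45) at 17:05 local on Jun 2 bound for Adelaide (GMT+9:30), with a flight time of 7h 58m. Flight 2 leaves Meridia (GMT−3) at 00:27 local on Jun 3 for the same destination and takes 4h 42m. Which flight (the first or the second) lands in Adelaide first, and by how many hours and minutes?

the first, by 12 hours 51 minutes

Flight 1 in UTC: 17:05 − 5:45 = 11:20 on Jun 2.
+7 hours and 58 minutes → arrive 19:18 UTC on Jun 2.
Flight 2 in UTC: 00:27 + 3:00 = 03:27 on Jun 3.
+4 hours and 42 minutes → arrive 08:09 UTC on Jun 3.
Flight 1 lands earlier by 12 hours 51 minutes.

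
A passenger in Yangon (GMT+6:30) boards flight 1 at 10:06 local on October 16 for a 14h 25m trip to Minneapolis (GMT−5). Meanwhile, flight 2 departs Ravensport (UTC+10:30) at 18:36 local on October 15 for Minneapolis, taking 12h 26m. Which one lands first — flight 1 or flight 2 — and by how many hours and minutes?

the second, by 21 hours 29 minutes

Flight 1 in UTC: 10:06 − 6:30 = 03:36 on Oct 16.
+14 hours 25 minutes → arrive 18:01 UTC on Oct 16.
Flight 2 in UTC: 18:36 − 10:30 = 08:06 on Oct 15.
+12 hours 26 minutes → arrive 20:32 UTC on Oct 15.
Flight 2 lands earlier by 21 hours 29 minutes.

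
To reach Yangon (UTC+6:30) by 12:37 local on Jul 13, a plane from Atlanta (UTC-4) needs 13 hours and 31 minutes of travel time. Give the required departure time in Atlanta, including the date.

12:36 on July 12

Target arrival in UTC: 12:37 − 6:30 = 06:07 on Jul 13.
Subtract 13 hours and 31 minutes → departure 16:36 UTC on Jul 12.
Atlanta is UTC−4:00: 16:36 − 4:00 = 12:36 on Jul 12.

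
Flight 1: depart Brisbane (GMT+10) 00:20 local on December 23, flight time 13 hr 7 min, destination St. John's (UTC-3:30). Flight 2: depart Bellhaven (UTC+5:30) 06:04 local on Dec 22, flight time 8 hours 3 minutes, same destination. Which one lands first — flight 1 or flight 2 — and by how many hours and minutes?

Flight 1 in UTC: 00:20 − 10:00 = 14:20 on Dec 22.
+13 hours and 7 minutes → arrive 03:27 UTC on Dec 23.
Flight 2 in UTC: 06:04 − 5:30 = 00:34 on Dec 22.
+8 hours 3 minutes → arrive 08:37 UTC on Dec 22.
Flight 2 lands earlier by 18 hours 50 minutes.

the second, by 18 hours 50 minutes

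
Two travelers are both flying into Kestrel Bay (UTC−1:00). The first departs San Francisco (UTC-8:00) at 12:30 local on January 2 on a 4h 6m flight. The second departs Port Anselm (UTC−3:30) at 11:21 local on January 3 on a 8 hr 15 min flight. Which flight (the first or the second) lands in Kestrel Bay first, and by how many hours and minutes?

the first, by 22 hours 30 minutes

Flight 1 in UTC: 12:30 + 8:00 = 20:30 on Jan 2.
+4 hours 6 minutes → arrive 00:36 UTC on Jan 3.
Flight 2 in UTC: 11:21 + 3:30 = 14:51 on Jan 3.
+8 hours 15 minutes → arrive 23:06 UTC on Jan 3.
Flight 1 lands earlier by 22 hours 30 minutes.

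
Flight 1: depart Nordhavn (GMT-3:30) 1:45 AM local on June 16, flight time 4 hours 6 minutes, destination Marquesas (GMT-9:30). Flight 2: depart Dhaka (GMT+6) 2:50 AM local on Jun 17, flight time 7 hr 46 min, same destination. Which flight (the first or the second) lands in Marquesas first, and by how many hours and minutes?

the first, by 19 hours 15 minutes

Flight 1 in UTC: 1:45 AM + 3:30 = 5:15 AM on Jun 16.
+4 hours and 6 minutes → arrive 9:21 AM UTC on Jun 16.
Flight 2 in UTC: 2:50 AM − 6:00 = 8:50 PM on Jun 16.
+7 hours 46 minutes → arrive 4:36 AM UTC on Jun 17.
Flight 1 lands earlier by 19 hours 15 minutes.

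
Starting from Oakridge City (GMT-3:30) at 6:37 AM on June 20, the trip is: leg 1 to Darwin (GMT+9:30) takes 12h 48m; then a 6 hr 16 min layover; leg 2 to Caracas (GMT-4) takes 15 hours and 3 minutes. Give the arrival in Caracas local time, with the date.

Convert departure to UTC: 6:37 AM + 3:30 = 10:07 AM UTC on Jun 20.
Add 12 hours and 48 minutes leg 1 → 10:55 PM UTC.
Add 6 hours and 16 minutes layover in Darwin → 5:11 AM UTC (Jun 21).
Add 15 hours 3 minutes leg 2 → 8:14 PM UTC.
Caracas is UTC−4:00, so local arrival = 8:14 PM − 4:00 = 4:14 PM on Jun 21.

4:14 PM on Jun 21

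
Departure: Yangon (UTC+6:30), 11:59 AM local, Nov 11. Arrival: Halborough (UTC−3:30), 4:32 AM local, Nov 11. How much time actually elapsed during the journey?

Departure in UTC: 11:59 AM − 6:30 = 5:29 AM on Nov 11.
Arrival in UTC: 4:32 AM + 3:30 = 8:02 AM on Nov 11.
Elapsed = 8:02 AM − 5:29 AM = 2 hours 33 minutes.

2 hours 33 minutes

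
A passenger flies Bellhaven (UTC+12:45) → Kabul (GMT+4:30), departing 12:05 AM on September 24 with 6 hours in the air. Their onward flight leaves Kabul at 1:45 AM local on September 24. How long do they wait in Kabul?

Convert departure to UTC: 12:05 AM − 12:45 = 11:20 AM UTC on Sep 23.
Add 6 hours flight time → 5:20 PM UTC.
Kabul is UTC+4:30, so local arrival = 5:20 PM + 4:30 = 9:50 PM on Sep 23.
Layover = 1:45 AM − 9:50 PM (+1 day) = 3 hours 55 minutes.

3 hours 55 minutes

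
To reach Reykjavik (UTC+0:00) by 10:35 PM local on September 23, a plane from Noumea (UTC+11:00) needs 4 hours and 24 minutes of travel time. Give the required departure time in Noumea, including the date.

5:11 AM on September 24

Target arrival is already UTC: 10:35 PM on Sep 23.
Subtract 4 hours and 24 minutes → departure 6:11 PM UTC on Sep 23.
Noumea is UTC+11:00: 6:11 PM + 11:00 = 5:11 AM on Sep 24.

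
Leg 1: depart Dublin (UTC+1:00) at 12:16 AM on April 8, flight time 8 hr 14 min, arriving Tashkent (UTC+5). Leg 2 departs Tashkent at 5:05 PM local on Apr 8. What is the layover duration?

4 hours 35 minutes

Convert departure to UTC: 12:16 AM − 1:00 = 11:16 PM UTC on Apr 7.
Add 8 hours 14 minutes flight time → 7:30 AM UTC (Apr 8).
Tashkent is UTC+5:00, so local arrival = 7:30 AM + 5:00 = 12:30 PM on Apr 8.
Layover = 5:05 PM − 12:30 PM = 4 hours 35 minutes.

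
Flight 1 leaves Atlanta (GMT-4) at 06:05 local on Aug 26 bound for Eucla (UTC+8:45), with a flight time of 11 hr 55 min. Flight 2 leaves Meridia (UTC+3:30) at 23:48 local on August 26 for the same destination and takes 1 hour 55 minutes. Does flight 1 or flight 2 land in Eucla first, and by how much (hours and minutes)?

the first, by 13 minutes

Flight 1 in UTC: 06:05 + 4:00 = 10:05 on Aug 26.
+11 hours and 55 minutes → arrive 22:00 UTC on Aug 26.
Flight 2 in UTC: 23:48 − 3:30 = 20:18 on Aug 26.
+1 hour and 55 minutes → arrive 22:13 UTC on Aug 26.
Flight 1 lands earlier by 13 minutes.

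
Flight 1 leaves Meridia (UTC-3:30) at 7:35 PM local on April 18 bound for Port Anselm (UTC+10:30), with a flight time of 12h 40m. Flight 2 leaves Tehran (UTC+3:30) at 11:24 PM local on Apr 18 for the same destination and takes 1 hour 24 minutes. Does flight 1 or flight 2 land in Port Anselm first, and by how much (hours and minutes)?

the second, by 14 hours 27 minutes

Flight 1 in UTC: 7:35 PM + 3:30 = 11:05 PM on Apr 18.
+12 hours 40 minutes → arrive 11:45 AM UTC on Apr 19.
Flight 2 in UTC: 11:24 PM − 3:30 = 7:54 PM on Apr 18.
+1 hour and 24 minutes → arrive 9:18 PM UTC on Apr 18.
Flight 2 lands earlier by 14 hours 27 minutes.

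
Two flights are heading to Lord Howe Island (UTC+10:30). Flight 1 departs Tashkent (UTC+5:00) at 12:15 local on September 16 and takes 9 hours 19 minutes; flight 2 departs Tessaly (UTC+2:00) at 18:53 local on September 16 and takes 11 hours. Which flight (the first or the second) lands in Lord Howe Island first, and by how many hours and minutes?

the first, by 11 hours 19 minutes

Flight 1 in UTC: 12:15 − 5:00 = 07:15 on Sep 16.
+9 hours 19 minutes → arrive 16:34 UTC on Sep 16.
Flight 2 in UTC: 18:53 − 2:00 = 16:53 on Sep 16.
+11 hours → arrive 03:53 UTC on Sep 17.
Flight 1 lands earlier by 11 hours 19 minutes.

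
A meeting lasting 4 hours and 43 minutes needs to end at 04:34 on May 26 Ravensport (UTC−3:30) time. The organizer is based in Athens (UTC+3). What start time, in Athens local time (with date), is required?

06:21 on May 26

Target end time in UTC: 04:34 + 3:30 = 08:04 on May 26.
Subtract 4 hours and 43 minutes → start 03:21 UTC on May 26.
Athens is UTC+3:00: 03:21 + 3:00 = 06:21 on May 26.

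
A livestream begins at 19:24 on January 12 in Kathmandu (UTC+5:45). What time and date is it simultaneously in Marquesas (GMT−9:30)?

In UTC: 19:24 − 5:45 = 13:39 on Jan 12.
Marquesas is UTC−9:30: 13:39 − 9:30 = 04:09 on Jan 12.

04:09 on January 12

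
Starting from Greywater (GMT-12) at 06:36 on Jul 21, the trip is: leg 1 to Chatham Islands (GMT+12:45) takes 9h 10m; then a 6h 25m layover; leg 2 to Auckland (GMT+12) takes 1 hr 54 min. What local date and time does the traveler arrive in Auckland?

Convert departure to UTC: 06:36 + 12:00 = 18:36 UTC on Jul 21.
Add 9 hours and 10 minutes leg 1 → 03:46 UTC (Jul 22).
Add 6 hours and 25 minutes layover in Chatham Islands → 10:11 UTC.
Add 1 hour 54 minutes leg 2 → 12:05 UTC.
Auckland is UTC+12:00, so local arrival = 12:05 + 12:00 = 00:05 on Jul 23.

00:05 on July 23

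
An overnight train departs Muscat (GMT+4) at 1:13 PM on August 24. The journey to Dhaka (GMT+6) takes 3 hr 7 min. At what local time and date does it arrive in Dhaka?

Convert departure to UTC: 1:13 PM − 4:00 = 9:13 AM UTC on Aug 24.
Add 3 hours and 7 minutes travel time → 12:20 PM UTC.
Dhaka is UTC+6:00, so local arrival = 12:20 PM + 6:00 = 6:20 PM on Aug 24.

6:20 PM on Aug 24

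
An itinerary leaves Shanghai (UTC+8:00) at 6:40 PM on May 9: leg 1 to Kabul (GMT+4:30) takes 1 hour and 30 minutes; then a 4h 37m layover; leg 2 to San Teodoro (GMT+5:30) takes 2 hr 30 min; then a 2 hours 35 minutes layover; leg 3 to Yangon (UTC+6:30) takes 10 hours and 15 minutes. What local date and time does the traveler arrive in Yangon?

2:37 PM on May 10

Convert departure to UTC: 6:40 PM − 8:00 = 10:40 AM UTC on May 9.
Add 1 hour and 30 minutes leg 1 → 12:10 PM UTC.
Add 4 hours 37 minutes layover in Kabul → 4:47 PM UTC.
Add 2 hours 30 minutes leg 2 → 7:17 PM UTC.
Add 2 hours and 35 minutes layover in San Teodoro → 9:52 PM UTC.
Add 10 hours 15 minutes leg 3 → 8:07 AM UTC (May 10).
Yangon is UTC+6:30, so local arrival = 8:07 AM + 6:30 = 2:37 PM on May 10.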